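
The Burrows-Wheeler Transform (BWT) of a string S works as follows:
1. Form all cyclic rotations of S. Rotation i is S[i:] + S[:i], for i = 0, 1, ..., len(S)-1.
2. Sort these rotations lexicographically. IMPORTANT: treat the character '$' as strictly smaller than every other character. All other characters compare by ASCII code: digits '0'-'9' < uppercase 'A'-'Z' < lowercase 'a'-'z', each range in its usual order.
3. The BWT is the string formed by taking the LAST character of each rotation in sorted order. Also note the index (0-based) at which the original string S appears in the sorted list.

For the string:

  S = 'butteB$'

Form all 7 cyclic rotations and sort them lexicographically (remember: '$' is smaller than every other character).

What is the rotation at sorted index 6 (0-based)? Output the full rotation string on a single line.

Answer: utteB$b

Derivation:
All 7 rotations (rotation i = S[i:]+S[:i]):
  rot[0] = butteB$
  rot[1] = utteB$b
  rot[2] = tteB$bu
  rot[3] = teB$but
  rot[4] = eB$butt
  rot[5] = B$butte
  rot[6] = $butteB
Sorted (with $ < everything):
  sorted[0] = $butteB
  sorted[1] = B$butte
  sorted[2] = butteB$
  sorted[3] = eB$butt
  sorted[4] = teB$but
  sorted[5] = tteB$bu
  sorted[6] = utteB$b
sorted[6] = utteB$b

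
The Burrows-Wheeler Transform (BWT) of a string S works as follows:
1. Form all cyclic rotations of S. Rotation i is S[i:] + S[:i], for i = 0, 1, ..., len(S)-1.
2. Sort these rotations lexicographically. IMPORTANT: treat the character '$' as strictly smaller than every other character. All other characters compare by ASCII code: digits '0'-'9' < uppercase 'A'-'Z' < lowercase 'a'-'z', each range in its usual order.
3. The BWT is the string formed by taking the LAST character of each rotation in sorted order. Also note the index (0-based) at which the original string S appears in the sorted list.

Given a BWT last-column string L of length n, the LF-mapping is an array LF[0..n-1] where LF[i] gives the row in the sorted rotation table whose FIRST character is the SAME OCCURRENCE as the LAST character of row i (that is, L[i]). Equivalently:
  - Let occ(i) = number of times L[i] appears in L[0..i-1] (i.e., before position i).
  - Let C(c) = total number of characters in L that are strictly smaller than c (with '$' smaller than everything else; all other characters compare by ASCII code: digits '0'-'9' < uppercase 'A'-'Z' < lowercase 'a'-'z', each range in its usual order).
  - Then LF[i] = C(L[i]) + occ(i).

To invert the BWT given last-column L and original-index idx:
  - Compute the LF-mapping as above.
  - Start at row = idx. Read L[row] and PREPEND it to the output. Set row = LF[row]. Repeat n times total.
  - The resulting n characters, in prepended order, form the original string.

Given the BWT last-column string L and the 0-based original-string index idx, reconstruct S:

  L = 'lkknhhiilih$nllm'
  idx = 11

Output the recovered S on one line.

Answer: lmnlnhlkhikhiil$

Derivation:
LF mapping: 9 7 8 14 1 2 4 5 10 6 3 0 15 11 12 13
Walk LF starting at row 11, prepending L[row]:
  step 1: row=11, L[11]='$', prepend. Next row=LF[11]=0
  step 2: row=0, L[0]='l', prepend. Next row=LF[0]=9
  step 3: row=9, L[9]='i', prepend. Next row=LF[9]=6
  step 4: row=6, L[6]='i', prepend. Next row=LF[6]=4
  step 5: row=4, L[4]='h', prepend. Next row=LF[4]=1
  step 6: row=1, L[1]='k', prepend. Next row=LF[1]=7
  step 7: row=7, L[7]='i', prepend. Next row=LF[7]=5
  step 8: row=5, L[5]='h', prepend. Next row=LF[5]=2
  step 9: row=2, L[2]='k', prepend. Next row=LF[2]=8
  step 10: row=8, L[8]='l', prepend. Next row=LF[8]=10
  step 11: row=10, L[10]='h', prepend. Next row=LF[10]=3
  step 12: row=3, L[3]='n', prepend. Next row=LF[3]=14
  step 13: row=14, L[14]='l', prepend. Next row=LF[14]=12
  step 14: row=12, L[12]='n', prepend. Next row=LF[12]=15
  step 15: row=15, L[15]='m', prepend. Next row=LF[15]=13
  step 16: row=13, L[13]='l', prepend. Next row=LF[13]=11
Reversed output: lmnlnhlkhikhiil$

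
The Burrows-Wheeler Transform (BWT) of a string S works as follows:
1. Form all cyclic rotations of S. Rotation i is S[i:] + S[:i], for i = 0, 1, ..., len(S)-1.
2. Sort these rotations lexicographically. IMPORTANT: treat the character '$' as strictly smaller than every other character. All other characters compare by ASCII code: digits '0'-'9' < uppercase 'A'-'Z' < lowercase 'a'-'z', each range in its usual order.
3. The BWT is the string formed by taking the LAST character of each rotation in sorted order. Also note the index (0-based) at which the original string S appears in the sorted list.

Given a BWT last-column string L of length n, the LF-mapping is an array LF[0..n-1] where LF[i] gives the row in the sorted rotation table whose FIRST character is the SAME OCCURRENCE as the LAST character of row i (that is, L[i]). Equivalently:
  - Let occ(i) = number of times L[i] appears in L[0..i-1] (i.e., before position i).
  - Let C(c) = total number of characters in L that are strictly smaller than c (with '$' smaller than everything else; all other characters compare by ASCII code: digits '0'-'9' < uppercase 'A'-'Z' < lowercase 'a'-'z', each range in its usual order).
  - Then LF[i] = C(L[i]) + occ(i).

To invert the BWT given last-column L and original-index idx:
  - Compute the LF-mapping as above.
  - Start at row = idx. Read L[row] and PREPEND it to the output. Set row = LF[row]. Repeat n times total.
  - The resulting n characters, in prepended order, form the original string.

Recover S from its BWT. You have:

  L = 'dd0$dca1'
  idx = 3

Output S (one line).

Answer: ad01dcd$

Derivation:
LF mapping: 5 6 1 0 7 4 3 2
Walk LF starting at row 3, prepending L[row]:
  step 1: row=3, L[3]='$', prepend. Next row=LF[3]=0
  step 2: row=0, L[0]='d', prepend. Next row=LF[0]=5
  step 3: row=5, L[5]='c', prepend. Next row=LF[5]=4
  step 4: row=4, L[4]='d', prepend. Next row=LF[4]=7
  step 5: row=7, L[7]='1', prepend. Next row=LF[7]=2
  step 6: row=2, L[2]='0', prepend. Next row=LF[2]=1
  step 7: row=1, L[1]='d', prepend. Next row=LF[1]=6
  step 8: row=6, L[6]='a', prepend. Next row=LF[6]=3
Reversed output: ad01dcd$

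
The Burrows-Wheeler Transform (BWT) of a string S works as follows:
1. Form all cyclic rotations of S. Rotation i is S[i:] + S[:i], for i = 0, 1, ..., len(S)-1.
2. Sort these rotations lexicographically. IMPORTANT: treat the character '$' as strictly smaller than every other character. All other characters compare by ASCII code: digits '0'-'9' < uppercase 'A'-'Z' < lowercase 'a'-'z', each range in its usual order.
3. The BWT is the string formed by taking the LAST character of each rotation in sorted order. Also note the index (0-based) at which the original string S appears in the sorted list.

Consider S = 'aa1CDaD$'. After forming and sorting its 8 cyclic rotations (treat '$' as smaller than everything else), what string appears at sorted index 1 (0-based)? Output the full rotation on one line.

Answer: 1CDaD$aa

Derivation:
All 8 rotations (rotation i = S[i:]+S[:i]):
  rot[0] = aa1CDaD$
  rot[1] = a1CDaD$a
  rot[2] = 1CDaD$aa
  rot[3] = CDaD$aa1
  rot[4] = DaD$aa1C
  rot[5] = aD$aa1CD
  rot[6] = D$aa1CDa
  rot[7] = $aa1CDaD
Sorted (with $ < everything):
  sorted[0] = $aa1CDaD
  sorted[1] = 1CDaD$aa
  sorted[2] = CDaD$aa1
  sorted[3] = D$aa1CDa
  sorted[4] = DaD$aa1C
  sorted[5] = a1CDaD$a
  sorted[6] = aD$aa1CD
  sorted[7] = aa1CDaD$
sorted[1] = 1CDaD$aa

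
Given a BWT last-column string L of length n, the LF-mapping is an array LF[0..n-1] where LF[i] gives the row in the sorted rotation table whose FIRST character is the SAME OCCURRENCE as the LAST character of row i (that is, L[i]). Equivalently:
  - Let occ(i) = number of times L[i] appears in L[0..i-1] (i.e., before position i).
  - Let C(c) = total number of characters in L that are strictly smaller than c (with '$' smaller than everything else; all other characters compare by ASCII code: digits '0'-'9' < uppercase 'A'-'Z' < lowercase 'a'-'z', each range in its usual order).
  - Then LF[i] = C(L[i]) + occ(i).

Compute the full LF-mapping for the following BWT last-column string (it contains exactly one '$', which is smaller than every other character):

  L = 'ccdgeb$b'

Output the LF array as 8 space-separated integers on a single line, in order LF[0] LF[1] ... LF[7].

Answer: 3 4 5 7 6 1 0 2

Derivation:
Char counts: '$':1, 'b':2, 'c':2, 'd':1, 'e':1, 'g':1
C (first-col start): C('$')=0, C('b')=1, C('c')=3, C('d')=5, C('e')=6, C('g')=7
L[0]='c': occ=0, LF[0]=C('c')+0=3+0=3
L[1]='c': occ=1, LF[1]=C('c')+1=3+1=4
L[2]='d': occ=0, LF[2]=C('d')+0=5+0=5
L[3]='g': occ=0, LF[3]=C('g')+0=7+0=7
L[4]='e': occ=0, LF[4]=C('e')+0=6+0=6
L[5]='b': occ=0, LF[5]=C('b')+0=1+0=1
L[6]='$': occ=0, LF[6]=C('$')+0=0+0=0
L[7]='b': occ=1, LF[7]=C('b')+1=1+1=2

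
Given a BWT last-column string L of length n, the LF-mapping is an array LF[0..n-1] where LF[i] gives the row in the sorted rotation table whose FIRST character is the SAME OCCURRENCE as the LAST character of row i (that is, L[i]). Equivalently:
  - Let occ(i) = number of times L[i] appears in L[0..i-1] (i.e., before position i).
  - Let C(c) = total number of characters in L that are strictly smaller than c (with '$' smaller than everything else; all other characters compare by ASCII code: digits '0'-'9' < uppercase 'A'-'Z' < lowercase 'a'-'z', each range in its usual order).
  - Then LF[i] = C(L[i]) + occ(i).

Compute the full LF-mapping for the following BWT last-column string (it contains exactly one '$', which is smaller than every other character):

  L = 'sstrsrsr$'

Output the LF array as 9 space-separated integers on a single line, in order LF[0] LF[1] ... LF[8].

Answer: 4 5 8 1 6 2 7 3 0

Derivation:
Char counts: '$':1, 'r':3, 's':4, 't':1
C (first-col start): C('$')=0, C('r')=1, C('s')=4, C('t')=8
L[0]='s': occ=0, LF[0]=C('s')+0=4+0=4
L[1]='s': occ=1, LF[1]=C('s')+1=4+1=5
L[2]='t': occ=0, LF[2]=C('t')+0=8+0=8
L[3]='r': occ=0, LF[3]=C('r')+0=1+0=1
L[4]='s': occ=2, LF[4]=C('s')+2=4+2=6
L[5]='r': occ=1, LF[5]=C('r')+1=1+1=2
L[6]='s': occ=3, LF[6]=C('s')+3=4+3=7
L[7]='r': occ=2, LF[7]=C('r')+2=1+2=3
L[8]='$': occ=0, LF[8]=C('$')+0=0+0=0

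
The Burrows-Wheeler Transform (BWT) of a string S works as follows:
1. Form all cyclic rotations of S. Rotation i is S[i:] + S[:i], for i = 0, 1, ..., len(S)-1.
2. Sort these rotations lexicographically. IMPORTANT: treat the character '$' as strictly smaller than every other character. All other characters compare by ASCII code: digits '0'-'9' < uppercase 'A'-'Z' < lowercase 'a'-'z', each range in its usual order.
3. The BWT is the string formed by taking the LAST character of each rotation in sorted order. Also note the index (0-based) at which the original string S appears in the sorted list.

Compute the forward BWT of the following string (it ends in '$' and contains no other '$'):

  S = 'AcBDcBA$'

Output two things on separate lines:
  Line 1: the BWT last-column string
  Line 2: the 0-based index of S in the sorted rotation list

Answer: AB$ccBDA
2

Derivation:
All 8 rotations (rotation i = S[i:]+S[:i]):
  rot[0] = AcBDcBA$
  rot[1] = cBDcBA$A
  rot[2] = BDcBA$Ac
  rot[3] = DcBA$AcB
  rot[4] = cBA$AcBD
  rot[5] = BA$AcBDc
  rot[6] = A$AcBDcB
  rot[7] = $AcBDcBA
Sorted (with $ < everything):
  sorted[0] = $AcBDcBA  (last char: 'A')
  sorted[1] = A$AcBDcB  (last char: 'B')
  sorted[2] = AcBDcBA$  (last char: '$')
  sorted[3] = BA$AcBDc  (last char: 'c')
  sorted[4] = BDcBA$Ac  (last char: 'c')
  sorted[5] = DcBA$AcB  (last char: 'B')
  sorted[6] = cBA$AcBD  (last char: 'D')
  sorted[7] = cBDcBA$A  (last char: 'A')
Last column: AB$ccBDA
Original string S is at sorted index 2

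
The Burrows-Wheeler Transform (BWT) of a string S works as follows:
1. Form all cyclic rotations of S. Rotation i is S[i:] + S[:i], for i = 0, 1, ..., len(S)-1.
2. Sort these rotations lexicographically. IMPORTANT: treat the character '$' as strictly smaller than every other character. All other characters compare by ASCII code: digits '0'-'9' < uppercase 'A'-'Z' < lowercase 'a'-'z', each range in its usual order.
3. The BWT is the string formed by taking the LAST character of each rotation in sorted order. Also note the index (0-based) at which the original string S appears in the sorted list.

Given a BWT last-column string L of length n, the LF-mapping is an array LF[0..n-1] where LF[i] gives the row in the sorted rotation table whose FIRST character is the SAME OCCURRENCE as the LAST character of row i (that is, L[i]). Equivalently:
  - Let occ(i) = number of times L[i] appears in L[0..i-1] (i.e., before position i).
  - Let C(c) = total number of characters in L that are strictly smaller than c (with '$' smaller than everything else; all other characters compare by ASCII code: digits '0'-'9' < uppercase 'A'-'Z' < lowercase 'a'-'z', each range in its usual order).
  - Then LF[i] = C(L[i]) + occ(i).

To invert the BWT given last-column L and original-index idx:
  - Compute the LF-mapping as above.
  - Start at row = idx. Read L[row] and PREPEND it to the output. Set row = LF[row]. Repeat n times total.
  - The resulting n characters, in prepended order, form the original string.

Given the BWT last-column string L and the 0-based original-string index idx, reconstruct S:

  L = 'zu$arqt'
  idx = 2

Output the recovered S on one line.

Answer: quartz$

Derivation:
LF mapping: 6 5 0 1 3 2 4
Walk LF starting at row 2, prepending L[row]:
  step 1: row=2, L[2]='$', prepend. Next row=LF[2]=0
  step 2: row=0, L[0]='z', prepend. Next row=LF[0]=6
  step 3: row=6, L[6]='t', prepend. Next row=LF[6]=4
  step 4: row=4, L[4]='r', prepend. Next row=LF[4]=3
  step 5: row=3, L[3]='a', prepend. Next row=LF[3]=1
  step 6: row=1, L[1]='u', prepend. Next row=LF[1]=5
  step 7: row=5, L[5]='q', prepend. Next row=LF[5]=2
Reversed output: quartz$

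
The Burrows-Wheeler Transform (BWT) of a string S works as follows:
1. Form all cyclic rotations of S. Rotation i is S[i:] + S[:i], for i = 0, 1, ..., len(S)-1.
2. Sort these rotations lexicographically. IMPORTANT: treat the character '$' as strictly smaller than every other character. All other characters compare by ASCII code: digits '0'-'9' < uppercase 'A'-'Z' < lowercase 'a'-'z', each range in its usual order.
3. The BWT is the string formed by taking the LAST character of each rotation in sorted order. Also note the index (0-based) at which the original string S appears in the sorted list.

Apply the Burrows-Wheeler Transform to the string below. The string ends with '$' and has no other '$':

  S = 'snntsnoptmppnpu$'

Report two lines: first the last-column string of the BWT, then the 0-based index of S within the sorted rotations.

All 16 rotations (rotation i = S[i:]+S[:i]):
  rot[0] = snntsnoptmppnpu$
  rot[1] = nntsnoptmppnpu$s
  rot[2] = ntsnoptmppnpu$sn
  rot[3] = tsnoptmppnpu$snn
  rot[4] = snoptmppnpu$snnt
  rot[5] = noptmppnpu$snnts
  rot[6] = optmppnpu$snntsn
  rot[7] = ptmppnpu$snntsno
  rot[8] = tmppnpu$snntsnop
  rot[9] = mppnpu$snntsnopt
  rot[10] = ppnpu$snntsnoptm
  rot[11] = pnpu$snntsnoptmp
  rot[12] = npu$snntsnoptmpp
  rot[13] = pu$snntsnoptmppn
  rot[14] = u$snntsnoptmppnp
  rot[15] = $snntsnoptmppnpu
Sorted (with $ < everything):
  sorted[0] = $snntsnoptmppnpu  (last char: 'u')
  sorted[1] = mppnpu$snntsnopt  (last char: 't')
  sorted[2] = nntsnoptmppnpu$s  (last char: 's')
  sorted[3] = noptmppnpu$snnts  (last char: 's')
  sorted[4] = npu$snntsnoptmpp  (last char: 'p')
  sorted[5] = ntsnoptmppnpu$sn  (last char: 'n')
  sorted[6] = optmppnpu$snntsn  (last char: 'n')
  sorted[7] = pnpu$snntsnoptmp  (last char: 'p')
  sorted[8] = ppnpu$snntsnoptm  (last char: 'm')
  sorted[9] = ptmppnpu$snntsno  (last char: 'o')
  sorted[10] = pu$snntsnoptmppn  (last char: 'n')
  sorted[11] = snntsnoptmppnpu$  (last char: '$')
  sorted[12] = snoptmppnpu$snnt  (last char: 't')
  sorted[13] = tmppnpu$snntsnop  (last char: 'p')
  sorted[14] = tsnoptmppnpu$snn  (last char: 'n')
  sorted[15] = u$snntsnoptmppnp  (last char: 'p')
Last column: utsspnnpmon$tpnp
Original string S is at sorted index 11

Answer: utsspnnpmon$tpnp
11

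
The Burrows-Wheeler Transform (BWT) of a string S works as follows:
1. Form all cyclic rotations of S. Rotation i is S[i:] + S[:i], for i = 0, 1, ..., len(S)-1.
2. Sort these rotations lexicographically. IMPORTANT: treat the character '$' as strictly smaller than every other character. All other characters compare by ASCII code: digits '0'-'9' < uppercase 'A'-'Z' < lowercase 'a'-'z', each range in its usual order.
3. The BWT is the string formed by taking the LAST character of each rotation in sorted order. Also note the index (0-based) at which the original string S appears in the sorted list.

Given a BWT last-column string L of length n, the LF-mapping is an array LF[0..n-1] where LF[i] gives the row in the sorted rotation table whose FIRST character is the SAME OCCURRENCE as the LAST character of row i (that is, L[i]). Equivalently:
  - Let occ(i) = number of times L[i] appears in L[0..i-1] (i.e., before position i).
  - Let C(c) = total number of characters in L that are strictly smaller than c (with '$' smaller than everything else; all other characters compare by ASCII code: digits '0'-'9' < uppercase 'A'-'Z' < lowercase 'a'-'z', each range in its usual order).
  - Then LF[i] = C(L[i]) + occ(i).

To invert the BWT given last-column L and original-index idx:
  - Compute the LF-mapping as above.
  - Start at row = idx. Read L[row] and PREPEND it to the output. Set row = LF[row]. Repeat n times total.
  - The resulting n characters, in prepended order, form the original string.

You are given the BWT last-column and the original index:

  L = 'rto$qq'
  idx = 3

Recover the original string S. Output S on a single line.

Answer: qtoqr$

Derivation:
LF mapping: 4 5 1 0 2 3
Walk LF starting at row 3, prepending L[row]:
  step 1: row=3, L[3]='$', prepend. Next row=LF[3]=0
  step 2: row=0, L[0]='r', prepend. Next row=LF[0]=4
  step 3: row=4, L[4]='q', prepend. Next row=LF[4]=2
  step 4: row=2, L[2]='o', prepend. Next row=LF[2]=1
  step 5: row=1, L[1]='t', prepend. Next row=LF[1]=5
  step 6: row=5, L[5]='q', prepend. Next row=LF[5]=3
Reversed output: qtoqr$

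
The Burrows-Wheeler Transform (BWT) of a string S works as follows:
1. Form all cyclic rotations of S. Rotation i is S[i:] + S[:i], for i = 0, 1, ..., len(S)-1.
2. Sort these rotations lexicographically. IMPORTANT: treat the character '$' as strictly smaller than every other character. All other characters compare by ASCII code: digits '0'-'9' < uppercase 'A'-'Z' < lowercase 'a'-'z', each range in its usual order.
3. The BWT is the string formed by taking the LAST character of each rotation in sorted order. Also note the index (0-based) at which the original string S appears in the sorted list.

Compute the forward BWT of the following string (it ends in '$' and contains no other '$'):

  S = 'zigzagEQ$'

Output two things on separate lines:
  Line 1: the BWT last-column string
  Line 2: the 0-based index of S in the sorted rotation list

All 9 rotations (rotation i = S[i:]+S[:i]):
  rot[0] = zigzagEQ$
  rot[1] = igzagEQ$z
  rot[2] = gzagEQ$zi
  rot[3] = zagEQ$zig
  rot[4] = agEQ$zigz
  rot[5] = gEQ$zigza
  rot[6] = EQ$zigzag
  rot[7] = Q$zigzagE
  rot[8] = $zigzagEQ
Sorted (with $ < everything):
  sorted[0] = $zigzagEQ  (last char: 'Q')
  sorted[1] = EQ$zigzag  (last char: 'g')
  sorted[2] = Q$zigzagE  (last char: 'E')
  sorted[3] = agEQ$zigz  (last char: 'z')
  sorted[4] = gEQ$zigza  (last char: 'a')
  sorted[5] = gzagEQ$zi  (last char: 'i')
  sorted[6] = igzagEQ$z  (last char: 'z')
  sorted[7] = zagEQ$zig  (last char: 'g')
  sorted[8] = zigzagEQ$  (last char: '$')
Last column: QgEzaizg$
Original string S is at sorted index 8

Answer: QgEzaizg$
8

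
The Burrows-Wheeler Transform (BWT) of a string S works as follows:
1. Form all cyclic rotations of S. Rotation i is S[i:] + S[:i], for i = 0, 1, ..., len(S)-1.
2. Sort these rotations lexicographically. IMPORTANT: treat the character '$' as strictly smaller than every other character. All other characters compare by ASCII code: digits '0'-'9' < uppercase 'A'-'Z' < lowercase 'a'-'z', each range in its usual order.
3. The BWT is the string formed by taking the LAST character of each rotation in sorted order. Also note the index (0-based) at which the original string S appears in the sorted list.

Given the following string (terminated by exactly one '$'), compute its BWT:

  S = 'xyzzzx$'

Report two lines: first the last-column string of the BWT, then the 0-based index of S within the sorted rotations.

All 7 rotations (rotation i = S[i:]+S[:i]):
  rot[0] = xyzzzx$
  rot[1] = yzzzx$x
  rot[2] = zzzx$xy
  rot[3] = zzx$xyz
  rot[4] = zx$xyzz
  rot[5] = x$xyzzz
  rot[6] = $xyzzzx
Sorted (with $ < everything):
  sorted[0] = $xyzzzx  (last char: 'x')
  sorted[1] = x$xyzzz  (last char: 'z')
  sorted[2] = xyzzzx$  (last char: '$')
  sorted[3] = yzzzx$x  (last char: 'x')
  sorted[4] = zx$xyzz  (last char: 'z')
  sorted[5] = zzx$xyz  (last char: 'z')
  sorted[6] = zzzx$xy  (last char: 'y')
Last column: xz$xzzy
Original string S is at sorted index 2

Answer: xz$xzzy
2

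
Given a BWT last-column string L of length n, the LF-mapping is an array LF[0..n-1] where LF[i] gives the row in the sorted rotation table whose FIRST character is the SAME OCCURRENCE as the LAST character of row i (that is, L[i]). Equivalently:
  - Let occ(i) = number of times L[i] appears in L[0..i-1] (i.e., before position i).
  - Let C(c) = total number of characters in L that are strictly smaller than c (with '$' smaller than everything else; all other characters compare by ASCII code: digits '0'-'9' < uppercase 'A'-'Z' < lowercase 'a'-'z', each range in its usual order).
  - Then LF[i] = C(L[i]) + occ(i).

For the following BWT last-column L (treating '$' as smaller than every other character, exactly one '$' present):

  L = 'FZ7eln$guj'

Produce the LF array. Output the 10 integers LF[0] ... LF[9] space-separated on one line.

Answer: 2 3 1 4 7 8 0 5 9 6

Derivation:
Char counts: '$':1, '7':1, 'F':1, 'Z':1, 'e':1, 'g':1, 'j':1, 'l':1, 'n':1, 'u':1
C (first-col start): C('$')=0, C('7')=1, C('F')=2, C('Z')=3, C('e')=4, C('g')=5, C('j')=6, C('l')=7, C('n')=8, C('u')=9
L[0]='F': occ=0, LF[0]=C('F')+0=2+0=2
L[1]='Z': occ=0, LF[1]=C('Z')+0=3+0=3
L[2]='7': occ=0, LF[2]=C('7')+0=1+0=1
L[3]='e': occ=0, LF[3]=C('e')+0=4+0=4
L[4]='l': occ=0, LF[4]=C('l')+0=7+0=7
L[5]='n': occ=0, LF[5]=C('n')+0=8+0=8
L[6]='$': occ=0, LF[6]=C('$')+0=0+0=0
L[7]='g': occ=0, LF[7]=C('g')+0=5+0=5
L[8]='u': occ=0, LF[8]=C('u')+0=9+0=9
L[9]='j': occ=0, LF[9]=C('j')+0=6+0=6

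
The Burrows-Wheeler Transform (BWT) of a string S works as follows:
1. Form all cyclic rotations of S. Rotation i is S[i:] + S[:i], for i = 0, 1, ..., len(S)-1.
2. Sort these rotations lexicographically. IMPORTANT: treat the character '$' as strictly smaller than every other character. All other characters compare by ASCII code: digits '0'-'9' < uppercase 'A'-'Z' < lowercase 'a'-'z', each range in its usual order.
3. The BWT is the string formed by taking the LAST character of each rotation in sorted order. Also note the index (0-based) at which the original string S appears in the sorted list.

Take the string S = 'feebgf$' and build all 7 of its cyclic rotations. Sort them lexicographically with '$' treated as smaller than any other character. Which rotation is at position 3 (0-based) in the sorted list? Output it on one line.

All 7 rotations (rotation i = S[i:]+S[:i]):
  rot[0] = feebgf$
  rot[1] = eebgf$f
  rot[2] = ebgf$fe
  rot[3] = bgf$fee
  rot[4] = gf$feeb
  rot[5] = f$feebg
  rot[6] = $feebgf
Sorted (with $ < everything):
  sorted[0] = $feebgf
  sorted[1] = bgf$fee
  sorted[2] = ebgf$fe
  sorted[3] = eebgf$f
  sorted[4] = f$feebg
  sorted[5] = feebgf$
  sorted[6] = gf$feeb
sorted[3] = eebgf$f

Answer: eebgf$f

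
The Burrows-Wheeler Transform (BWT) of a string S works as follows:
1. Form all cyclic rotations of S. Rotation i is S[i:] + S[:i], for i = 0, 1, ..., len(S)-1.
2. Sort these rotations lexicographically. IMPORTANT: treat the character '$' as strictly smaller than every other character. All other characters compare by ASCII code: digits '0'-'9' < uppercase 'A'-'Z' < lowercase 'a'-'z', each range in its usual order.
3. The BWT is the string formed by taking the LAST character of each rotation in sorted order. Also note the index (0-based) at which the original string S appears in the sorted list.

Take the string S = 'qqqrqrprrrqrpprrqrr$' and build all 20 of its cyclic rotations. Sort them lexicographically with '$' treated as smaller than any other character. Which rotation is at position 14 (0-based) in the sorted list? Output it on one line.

All 20 rotations (rotation i = S[i:]+S[:i]):
  rot[0] = qqqrqrprrrqrpprrqrr$
  rot[1] = qqrqrprrrqrpprrqrr$q
  rot[2] = qrqrprrrqrpprrqrr$qq
  rot[3] = rqrprrrqrpprrqrr$qqq
  rot[4] = qrprrrqrpprrqrr$qqqr
  rot[5] = rprrrqrpprrqrr$qqqrq
  rot[6] = prrrqrpprrqrr$qqqrqr
  rot[7] = rrrqrpprrqrr$qqqrqrp
  rot[8] = rrqrpprrqrr$qqqrqrpr
  rot[9] = rqrpprrqrr$qqqrqrprr
  rot[10] = qrpprrqrr$qqqrqrprrr
  rot[11] = rpprrqrr$qqqrqrprrrq
  rot[12] = pprrqrr$qqqrqrprrrqr
  rot[13] = prrqrr$qqqrqrprrrqrp
  rot[14] = rrqrr$qqqrqrprrrqrpp
  rot[15] = rqrr$qqqrqrprrrqrppr
  rot[16] = qrr$qqqrqrprrrqrpprr
  rot[17] = rr$qqqrqrprrrqrpprrq
  rot[18] = r$qqqrqrprrrqrpprrqr
  rot[19] = $qqqrqrprrrqrpprrqrr
Sorted (with $ < everything):
  sorted[0] = $qqqrqrprrrqrpprrqrr
  sorted[1] = pprrqrr$qqqrqrprrrqr
  sorted[2] = prrqrr$qqqrqrprrrqrp
  sorted[3] = prrrqrpprrqrr$qqqrqr
  sorted[4] = qqqrqrprrrqrpprrqrr$
  sorted[5] = qqrqrprrrqrpprrqrr$q
  sorted[6] = qrpprrqrr$qqqrqrprrr
  sorted[7] = qrprrrqrpprrqrr$qqqr
  sorted[8] = qrqrprrrqrpprrqrr$qq
  sorted[9] = qrr$qqqrqrprrrqrpprr
  sorted[10] = r$qqqrqrprrrqrpprrqr
  sorted[11] = rpprrqrr$qqqrqrprrrq
  sorted[12] = rprrrqrpprrqrr$qqqrq
  sorted[13] = rqrpprrqrr$qqqrqrprr
  sorted[14] = rqrprrrqrpprrqrr$qqq
  sorted[15] = rqrr$qqqrqrprrrqrppr
  sorted[16] = rr$qqqrqrprrrqrpprrq
  sorted[17] = rrqrpprrqrr$qqqrqrpr
  sorted[18] = rrqrr$qqqrqrprrrqrpp
  sorted[19] = rrrqrpprrqrr$qqqrqrp
sorted[14] = rqrprrrqrpprrqrr$qqq

Answer: rqrprrrqrpprrqrr$qqq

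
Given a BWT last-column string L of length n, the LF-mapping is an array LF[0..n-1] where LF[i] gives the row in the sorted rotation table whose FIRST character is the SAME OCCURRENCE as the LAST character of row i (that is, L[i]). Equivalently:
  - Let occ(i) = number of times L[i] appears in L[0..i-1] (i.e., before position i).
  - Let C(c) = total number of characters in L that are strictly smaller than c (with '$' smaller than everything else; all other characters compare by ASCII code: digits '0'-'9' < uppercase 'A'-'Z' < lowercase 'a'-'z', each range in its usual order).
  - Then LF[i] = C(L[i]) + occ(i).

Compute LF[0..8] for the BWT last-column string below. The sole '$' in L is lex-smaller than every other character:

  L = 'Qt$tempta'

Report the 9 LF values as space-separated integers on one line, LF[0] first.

Char counts: '$':1, 'Q':1, 'a':1, 'e':1, 'm':1, 'p':1, 't':3
C (first-col start): C('$')=0, C('Q')=1, C('a')=2, C('e')=3, C('m')=4, C('p')=5, C('t')=6
L[0]='Q': occ=0, LF[0]=C('Q')+0=1+0=1
L[1]='t': occ=0, LF[1]=C('t')+0=6+0=6
L[2]='$': occ=0, LF[2]=C('$')+0=0+0=0
L[3]='t': occ=1, LF[3]=C('t')+1=6+1=7
L[4]='e': occ=0, LF[4]=C('e')+0=3+0=3
L[5]='m': occ=0, LF[5]=C('m')+0=4+0=4
L[6]='p': occ=0, LF[6]=C('p')+0=5+0=5
L[7]='t': occ=2, LF[7]=C('t')+2=6+2=8
L[8]='a': occ=0, LF[8]=C('a')+0=2+0=2

Answer: 1 6 0 7 3 4 5 8 2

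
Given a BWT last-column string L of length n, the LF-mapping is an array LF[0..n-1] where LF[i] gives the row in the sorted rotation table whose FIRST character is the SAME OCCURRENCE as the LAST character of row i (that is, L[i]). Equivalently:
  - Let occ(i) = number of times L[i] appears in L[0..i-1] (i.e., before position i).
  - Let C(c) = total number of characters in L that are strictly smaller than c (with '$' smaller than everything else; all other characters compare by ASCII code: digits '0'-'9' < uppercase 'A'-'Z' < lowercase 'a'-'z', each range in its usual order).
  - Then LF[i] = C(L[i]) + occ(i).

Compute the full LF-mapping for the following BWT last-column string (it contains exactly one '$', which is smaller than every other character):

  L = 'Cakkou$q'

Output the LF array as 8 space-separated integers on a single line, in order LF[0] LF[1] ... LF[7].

Answer: 1 2 3 4 5 7 0 6

Derivation:
Char counts: '$':1, 'C':1, 'a':1, 'k':2, 'o':1, 'q':1, 'u':1
C (first-col start): C('$')=0, C('C')=1, C('a')=2, C('k')=3, C('o')=5, C('q')=6, C('u')=7
L[0]='C': occ=0, LF[0]=C('C')+0=1+0=1
L[1]='a': occ=0, LF[1]=C('a')+0=2+0=2
L[2]='k': occ=0, LF[2]=C('k')+0=3+0=3
L[3]='k': occ=1, LF[3]=C('k')+1=3+1=4
L[4]='o': occ=0, LF[4]=C('o')+0=5+0=5
L[5]='u': occ=0, LF[5]=C('u')+0=7+0=7
L[6]='$': occ=0, LF[6]=C('$')+0=0+0=0
L[7]='q': occ=0, LF[7]=C('q')+0=6+0=6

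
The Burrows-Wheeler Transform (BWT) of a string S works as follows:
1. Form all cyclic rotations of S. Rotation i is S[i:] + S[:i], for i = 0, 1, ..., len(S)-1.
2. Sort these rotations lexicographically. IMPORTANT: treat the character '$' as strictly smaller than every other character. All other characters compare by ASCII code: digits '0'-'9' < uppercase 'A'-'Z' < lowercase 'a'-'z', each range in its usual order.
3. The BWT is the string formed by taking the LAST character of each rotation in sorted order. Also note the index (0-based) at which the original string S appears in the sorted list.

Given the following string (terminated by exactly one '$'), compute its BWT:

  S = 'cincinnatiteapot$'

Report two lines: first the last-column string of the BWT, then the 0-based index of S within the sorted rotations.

Answer: ten$ntcctniipaoia
3

Derivation:
All 17 rotations (rotation i = S[i:]+S[:i]):
  rot[0] = cincinnatiteapot$
  rot[1] = incinnatiteapot$c
  rot[2] = ncinnatiteapot$ci
  rot[3] = cinnatiteapot$cin
  rot[4] = innatiteapot$cinc
  rot[5] = nnatiteapot$cinci
  rot[6] = natiteapot$cincin
  rot[7] = atiteapot$cincinn
  rot[8] = titeapot$cincinna
  rot[9] = iteapot$cincinnat
  rot[10] = teapot$cincinnati
  rot[11] = eapot$cincinnatit
  rot[12] = apot$cincinnatite
  rot[13] = pot$cincinnatitea
  rot[14] = ot$cincinnatiteap
  rot[15] = t$cincinnatiteapo
  rot[16] = $cincinnatiteapot
Sorted (with $ < everything):
  sorted[0] = $cincinnatiteapot  (last char: 't')
  sorted[1] = apot$cincinnatite  (last char: 'e')
  sorted[2] = atiteapot$cincinn  (last char: 'n')
  sorted[3] = cincinnatiteapot$  (last char: '$')
  sorted[4] = cinnatiteapot$cin  (last char: 'n')
  sorted[5] = eapot$cincinnatit  (last char: 't')
  sorted[6] = incinnatiteapot$c  (last char: 'c')
  sorted[7] = innatiteapot$cinc  (last char: 'c')
  sorted[8] = iteapot$cincinnat  (last char: 't')
  sorted[9] = natiteapot$cincin  (last char: 'n')
  sorted[10] = ncinnatiteapot$ci  (last char: 'i')
  sorted[11] = nnatiteapot$cinci  (last char: 'i')
  sorted[12] = ot$cincinnatiteap  (last char: 'p')
  sorted[13] = pot$cincinnatitea  (last char: 'a')
  sorted[14] = t$cincinnatiteapo  (last char: 'o')
  sorted[15] = teapot$cincinnati  (last char: 'i')
  sorted[16] = titeapot$cincinna  (last char: 'a')
Last column: ten$ntcctniipaoia
Original string S is at sorted index 3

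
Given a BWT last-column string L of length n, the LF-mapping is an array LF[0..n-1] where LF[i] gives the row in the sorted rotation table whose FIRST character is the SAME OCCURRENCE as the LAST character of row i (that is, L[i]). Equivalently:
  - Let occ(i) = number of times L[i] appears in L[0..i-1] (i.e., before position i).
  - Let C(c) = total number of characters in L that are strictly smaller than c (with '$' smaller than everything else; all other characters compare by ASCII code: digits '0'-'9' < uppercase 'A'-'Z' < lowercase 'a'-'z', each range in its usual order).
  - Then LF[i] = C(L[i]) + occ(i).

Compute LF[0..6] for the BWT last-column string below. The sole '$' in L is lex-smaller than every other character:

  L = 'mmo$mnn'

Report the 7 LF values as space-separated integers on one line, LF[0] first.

Char counts: '$':1, 'm':3, 'n':2, 'o':1
C (first-col start): C('$')=0, C('m')=1, C('n')=4, C('o')=6
L[0]='m': occ=0, LF[0]=C('m')+0=1+0=1
L[1]='m': occ=1, LF[1]=C('m')+1=1+1=2
L[2]='o': occ=0, LF[2]=C('o')+0=6+0=6
L[3]='$': occ=0, LF[3]=C('$')+0=0+0=0
L[4]='m': occ=2, LF[4]=C('m')+2=1+2=3
L[5]='n': occ=0, LF[5]=C('n')+0=4+0=4
L[6]='n': occ=1, LF[6]=C('n')+1=4+1=5

Answer: 1 2 6 0 3 4 5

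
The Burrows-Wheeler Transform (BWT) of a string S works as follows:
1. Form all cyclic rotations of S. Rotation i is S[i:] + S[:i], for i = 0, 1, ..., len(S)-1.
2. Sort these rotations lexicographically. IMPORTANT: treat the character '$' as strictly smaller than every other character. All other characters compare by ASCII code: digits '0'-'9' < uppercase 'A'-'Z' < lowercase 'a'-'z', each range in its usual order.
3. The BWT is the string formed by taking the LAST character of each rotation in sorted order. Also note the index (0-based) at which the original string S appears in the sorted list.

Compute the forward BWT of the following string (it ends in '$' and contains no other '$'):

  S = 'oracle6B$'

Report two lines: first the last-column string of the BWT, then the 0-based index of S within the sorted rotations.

All 9 rotations (rotation i = S[i:]+S[:i]):
  rot[0] = oracle6B$
  rot[1] = racle6B$o
  rot[2] = acle6B$or
  rot[3] = cle6B$ora
  rot[4] = le6B$orac
  rot[5] = e6B$oracl
  rot[6] = 6B$oracle
  rot[7] = B$oracle6
  rot[8] = $oracle6B
Sorted (with $ < everything):
  sorted[0] = $oracle6B  (last char: 'B')
  sorted[1] = 6B$oracle  (last char: 'e')
  sorted[2] = B$oracle6  (last char: '6')
  sorted[3] = acle6B$or  (last char: 'r')
  sorted[4] = cle6B$ora  (last char: 'a')
  sorted[5] = e6B$oracl  (last char: 'l')
  sorted[6] = le6B$orac  (last char: 'c')
  sorted[7] = oracle6B$  (last char: '$')
  sorted[8] = racle6B$o  (last char: 'o')
Last column: Be6ralc$o
Original string S is at sorted index 7

Answer: Be6ralc$o
7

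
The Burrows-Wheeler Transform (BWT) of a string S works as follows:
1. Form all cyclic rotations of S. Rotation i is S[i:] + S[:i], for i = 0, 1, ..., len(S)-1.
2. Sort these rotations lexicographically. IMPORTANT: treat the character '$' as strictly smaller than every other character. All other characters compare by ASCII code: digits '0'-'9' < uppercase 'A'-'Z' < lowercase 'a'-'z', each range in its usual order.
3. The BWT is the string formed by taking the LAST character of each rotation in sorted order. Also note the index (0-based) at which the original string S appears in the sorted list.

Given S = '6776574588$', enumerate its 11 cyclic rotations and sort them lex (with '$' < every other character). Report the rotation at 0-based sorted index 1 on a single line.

All 11 rotations (rotation i = S[i:]+S[:i]):
  rot[0] = 6776574588$
  rot[1] = 776574588$6
  rot[2] = 76574588$67
  rot[3] = 6574588$677
  rot[4] = 574588$6776
  rot[5] = 74588$67765
  rot[6] = 4588$677657
  rot[7] = 588$6776574
  rot[8] = 88$67765745
  rot[9] = 8$677657458
  rot[10] = $6776574588
Sorted (with $ < everything):
  sorted[0] = $6776574588
  sorted[1] = 4588$677657
  sorted[2] = 574588$6776
  sorted[3] = 588$6776574
  sorted[4] = 6574588$677
  sorted[5] = 6776574588$
  sorted[6] = 74588$67765
  sorted[7] = 76574588$67
  sorted[8] = 776574588$6
  sorted[9] = 8$677657458
  sorted[10] = 88$67765745
sorted[1] = 4588$677657

Answer: 4588$677657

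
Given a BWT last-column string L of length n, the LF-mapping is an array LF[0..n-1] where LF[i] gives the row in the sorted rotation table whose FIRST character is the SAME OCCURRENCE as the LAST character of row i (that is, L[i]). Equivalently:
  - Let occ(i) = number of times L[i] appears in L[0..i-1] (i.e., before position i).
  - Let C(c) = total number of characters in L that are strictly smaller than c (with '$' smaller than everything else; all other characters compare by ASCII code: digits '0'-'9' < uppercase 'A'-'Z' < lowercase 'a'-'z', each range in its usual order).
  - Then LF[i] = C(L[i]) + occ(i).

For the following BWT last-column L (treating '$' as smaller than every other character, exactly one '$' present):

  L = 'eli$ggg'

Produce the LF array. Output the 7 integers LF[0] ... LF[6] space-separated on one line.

Char counts: '$':1, 'e':1, 'g':3, 'i':1, 'l':1
C (first-col start): C('$')=0, C('e')=1, C('g')=2, C('i')=5, C('l')=6
L[0]='e': occ=0, LF[0]=C('e')+0=1+0=1
L[1]='l': occ=0, LF[1]=C('l')+0=6+0=6
L[2]='i': occ=0, LF[2]=C('i')+0=5+0=5
L[3]='$': occ=0, LF[3]=C('$')+0=0+0=0
L[4]='g': occ=0, LF[4]=C('g')+0=2+0=2
L[5]='g': occ=1, LF[5]=C('g')+1=2+1=3
L[6]='g': occ=2, LF[6]=C('g')+2=2+2=4

Answer: 1 6 5 0 2 3 4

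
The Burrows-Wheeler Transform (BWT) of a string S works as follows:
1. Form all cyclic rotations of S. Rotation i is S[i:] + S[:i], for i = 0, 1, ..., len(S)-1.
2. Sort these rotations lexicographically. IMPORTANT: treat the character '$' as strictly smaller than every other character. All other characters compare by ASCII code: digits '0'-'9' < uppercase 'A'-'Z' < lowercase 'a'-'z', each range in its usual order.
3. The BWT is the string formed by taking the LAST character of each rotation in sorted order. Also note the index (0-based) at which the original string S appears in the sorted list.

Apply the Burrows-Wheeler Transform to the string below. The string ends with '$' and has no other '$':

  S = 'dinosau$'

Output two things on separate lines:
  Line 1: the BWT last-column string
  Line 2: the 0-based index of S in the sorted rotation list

All 8 rotations (rotation i = S[i:]+S[:i]):
  rot[0] = dinosau$
  rot[1] = inosau$d
  rot[2] = nosau$di
  rot[3] = osau$din
  rot[4] = sau$dino
  rot[5] = au$dinos
  rot[6] = u$dinosa
  rot[7] = $dinosau
Sorted (with $ < everything):
  sorted[0] = $dinosau  (last char: 'u')
  sorted[1] = au$dinos  (last char: 's')
  sorted[2] = dinosau$  (last char: '$')
  sorted[3] = inosau$d  (last char: 'd')
  sorted[4] = nosau$di  (last char: 'i')
  sorted[5] = osau$din  (last char: 'n')
  sorted[6] = sau$dino  (last char: 'o')
  sorted[7] = u$dinosa  (last char: 'a')
Last column: us$dinoa
Original string S is at sorted index 2

Answer: us$dinoa
2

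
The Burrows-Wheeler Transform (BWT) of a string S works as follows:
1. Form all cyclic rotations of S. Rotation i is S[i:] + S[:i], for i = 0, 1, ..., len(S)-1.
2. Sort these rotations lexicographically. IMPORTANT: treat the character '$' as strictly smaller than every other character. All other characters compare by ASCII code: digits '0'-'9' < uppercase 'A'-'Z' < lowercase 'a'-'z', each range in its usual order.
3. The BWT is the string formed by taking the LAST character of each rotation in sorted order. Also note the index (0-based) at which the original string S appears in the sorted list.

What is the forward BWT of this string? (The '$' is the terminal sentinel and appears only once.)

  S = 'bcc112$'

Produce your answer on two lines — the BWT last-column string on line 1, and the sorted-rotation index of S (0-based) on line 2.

Answer: 2c11$cb
4

Derivation:
All 7 rotations (rotation i = S[i:]+S[:i]):
  rot[0] = bcc112$
  rot[1] = cc112$b
  rot[2] = c112$bc
  rot[3] = 112$bcc
  rot[4] = 12$bcc1
  rot[5] = 2$bcc11
  rot[6] = $bcc112
Sorted (with $ < everything):
  sorted[0] = $bcc112  (last char: '2')
  sorted[1] = 112$bcc  (last char: 'c')
  sorted[2] = 12$bcc1  (last char: '1')
  sorted[3] = 2$bcc11  (last char: '1')
  sorted[4] = bcc112$  (last char: '$')
  sorted[5] = c112$bc  (last char: 'c')
  sorted[6] = cc112$b  (last char: 'b')
Last column: 2c11$cb
Original string S is at sorted index 4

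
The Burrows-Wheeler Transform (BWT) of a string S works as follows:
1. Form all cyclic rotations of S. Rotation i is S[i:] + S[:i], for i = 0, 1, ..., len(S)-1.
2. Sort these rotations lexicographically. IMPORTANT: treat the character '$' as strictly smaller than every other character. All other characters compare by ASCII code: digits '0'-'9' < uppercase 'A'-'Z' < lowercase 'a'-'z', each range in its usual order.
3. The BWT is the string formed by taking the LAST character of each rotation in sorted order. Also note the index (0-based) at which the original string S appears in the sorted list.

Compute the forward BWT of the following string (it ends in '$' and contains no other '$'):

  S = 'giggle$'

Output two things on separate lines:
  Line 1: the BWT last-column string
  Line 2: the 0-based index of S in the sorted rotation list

Answer: eli$ggg
3

Derivation:
All 7 rotations (rotation i = S[i:]+S[:i]):
  rot[0] = giggle$
  rot[1] = iggle$g
  rot[2] = ggle$gi
  rot[3] = gle$gig
  rot[4] = le$gigg
  rot[5] = e$giggl
  rot[6] = $giggle
Sorted (with $ < everything):
  sorted[0] = $giggle  (last char: 'e')
  sorted[1] = e$giggl  (last char: 'l')
  sorted[2] = ggle$gi  (last char: 'i')
  sorted[3] = giggle$  (last char: '$')
  sorted[4] = gle$gig  (last char: 'g')
  sorted[5] = iggle$g  (last char: 'g')
  sorted[6] = le$gigg  (last char: 'g')
Last column: eli$ggg
Original string S is at sorted index 3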